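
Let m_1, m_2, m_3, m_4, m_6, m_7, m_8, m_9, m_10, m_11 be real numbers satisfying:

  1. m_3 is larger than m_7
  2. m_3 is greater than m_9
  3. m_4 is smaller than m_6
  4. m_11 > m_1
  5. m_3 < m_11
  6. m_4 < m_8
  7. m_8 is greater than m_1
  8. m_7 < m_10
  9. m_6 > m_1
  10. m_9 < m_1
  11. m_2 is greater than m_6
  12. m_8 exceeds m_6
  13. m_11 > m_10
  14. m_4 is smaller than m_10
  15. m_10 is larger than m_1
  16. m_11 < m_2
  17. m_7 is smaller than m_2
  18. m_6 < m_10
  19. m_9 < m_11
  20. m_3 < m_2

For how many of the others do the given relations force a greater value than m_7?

4

The elements the relations force above m_7 are m_10, m_3, m_11, m_2 — no chain reaches any other.
That is 4.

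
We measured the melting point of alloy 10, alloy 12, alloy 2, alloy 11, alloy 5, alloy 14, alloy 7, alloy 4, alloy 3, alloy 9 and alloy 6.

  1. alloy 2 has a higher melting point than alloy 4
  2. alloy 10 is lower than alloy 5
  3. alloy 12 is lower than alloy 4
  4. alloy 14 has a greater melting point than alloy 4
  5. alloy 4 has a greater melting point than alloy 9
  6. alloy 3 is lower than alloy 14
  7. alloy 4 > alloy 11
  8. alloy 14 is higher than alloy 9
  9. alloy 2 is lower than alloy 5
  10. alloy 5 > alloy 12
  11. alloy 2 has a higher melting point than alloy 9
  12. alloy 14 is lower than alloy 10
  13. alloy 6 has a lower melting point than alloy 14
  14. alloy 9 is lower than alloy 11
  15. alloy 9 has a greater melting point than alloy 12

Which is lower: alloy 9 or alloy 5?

alloy 9 < alloy 11 and alloy 11 < alloy 4 give alloy 9 < alloy 4.
Then alloy 4 < alloy 14 extends the chain to alloy 14.
Then alloy 14 < alloy 10 extends the chain to alloy 10.
With alloy 10 < alloy 5: alloy 9 < alloy 11 < alloy 4 < alloy 14 < alloy 10 < alloy 5.
So alloy 9 < alloy 5; alloy 9 is the lower of the two.

alloy 9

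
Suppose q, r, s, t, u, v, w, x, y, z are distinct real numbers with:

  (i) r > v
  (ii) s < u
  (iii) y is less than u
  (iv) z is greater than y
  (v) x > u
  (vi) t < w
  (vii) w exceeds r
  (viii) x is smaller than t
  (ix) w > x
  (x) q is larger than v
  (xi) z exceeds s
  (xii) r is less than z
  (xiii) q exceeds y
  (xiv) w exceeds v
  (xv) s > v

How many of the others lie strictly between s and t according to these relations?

Chaining upward from s reaches: u, x, z, w.
Chaining downward from t reaches: v, y, u, x.
Strictly between s and t are those in both lists: u, x — 2 elements.

2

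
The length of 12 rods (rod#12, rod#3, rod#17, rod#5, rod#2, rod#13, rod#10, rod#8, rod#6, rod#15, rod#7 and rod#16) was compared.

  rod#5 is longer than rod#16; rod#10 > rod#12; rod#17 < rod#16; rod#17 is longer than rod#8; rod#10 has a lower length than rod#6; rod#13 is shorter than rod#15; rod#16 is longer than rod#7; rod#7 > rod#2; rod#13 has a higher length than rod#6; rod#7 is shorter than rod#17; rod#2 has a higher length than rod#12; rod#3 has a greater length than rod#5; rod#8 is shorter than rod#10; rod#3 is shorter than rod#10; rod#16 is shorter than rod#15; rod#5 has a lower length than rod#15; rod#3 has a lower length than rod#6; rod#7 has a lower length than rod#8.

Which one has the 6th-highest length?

rod#5

Chaining the given pairs: rod#12 < rod#2 < rod#7 < rod#8 < rod#17 < rod#16 < rod#5 < rod#3 < rod#10 < rod#6 < rod#13 < rod#15.
Counting 6 from the largest end gives rod#5.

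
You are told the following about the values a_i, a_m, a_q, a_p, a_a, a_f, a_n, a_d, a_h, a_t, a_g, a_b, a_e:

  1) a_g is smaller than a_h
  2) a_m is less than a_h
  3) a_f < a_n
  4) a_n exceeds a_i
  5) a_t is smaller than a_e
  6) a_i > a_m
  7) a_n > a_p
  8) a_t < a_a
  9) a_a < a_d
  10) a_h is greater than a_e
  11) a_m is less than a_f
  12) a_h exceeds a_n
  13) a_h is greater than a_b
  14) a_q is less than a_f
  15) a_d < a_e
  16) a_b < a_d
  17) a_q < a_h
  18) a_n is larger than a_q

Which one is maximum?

a_p is not greatest since a_p < a_n; a_m is not greatest since a_m < a_h; a_b is not greatest since a_b < a_d; a_q is not greatest since a_q < a_n; a_t is not greatest since a_t < a_a; a_a is not greatest since a_a < a_d; a_f is not greatest since a_f < a_n; a_i is not greatest since a_i < a_n; a_g is not greatest since a_g < a_h; a_d is not greatest since a_d < a_e; a_n is not greatest since a_n < a_h; a_e is not greatest since a_e < a_h.
Only a_h has nothing above it, so a_h is the maximum.

a_h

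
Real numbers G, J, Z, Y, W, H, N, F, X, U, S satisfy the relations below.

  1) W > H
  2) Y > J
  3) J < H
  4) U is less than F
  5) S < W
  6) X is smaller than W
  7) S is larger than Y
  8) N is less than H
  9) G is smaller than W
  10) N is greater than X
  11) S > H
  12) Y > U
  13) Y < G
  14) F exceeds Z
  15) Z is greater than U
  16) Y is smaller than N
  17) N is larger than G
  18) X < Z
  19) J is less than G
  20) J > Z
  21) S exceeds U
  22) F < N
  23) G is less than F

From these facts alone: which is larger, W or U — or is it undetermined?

W

The relevant relations are U < Z; Z < J; J < Y; Y < G; G < F; F < N; N < H; H < S; S < W.
Chaining these gives U < Z < J < Y < G < F < N < H < S < W.
So W is larger.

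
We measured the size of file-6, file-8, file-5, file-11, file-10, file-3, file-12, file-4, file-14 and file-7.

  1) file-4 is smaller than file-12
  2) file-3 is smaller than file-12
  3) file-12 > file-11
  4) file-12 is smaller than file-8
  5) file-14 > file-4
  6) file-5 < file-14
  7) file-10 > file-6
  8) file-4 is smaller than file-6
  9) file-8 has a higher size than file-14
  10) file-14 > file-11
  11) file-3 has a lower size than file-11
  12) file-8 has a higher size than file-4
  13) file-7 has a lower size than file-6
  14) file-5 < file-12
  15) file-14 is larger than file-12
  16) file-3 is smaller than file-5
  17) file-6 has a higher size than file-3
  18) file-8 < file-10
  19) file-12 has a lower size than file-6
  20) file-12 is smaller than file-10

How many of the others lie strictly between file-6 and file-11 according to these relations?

Chaining upward from file-11 reaches: file-12, file-14, file-8, file-10.
Chaining downward from file-6 reaches: file-3, file-4, file-5, file-7, file-12.
Strictly between file-11 and file-6 are those in both lists: file-12 — 1 element.

1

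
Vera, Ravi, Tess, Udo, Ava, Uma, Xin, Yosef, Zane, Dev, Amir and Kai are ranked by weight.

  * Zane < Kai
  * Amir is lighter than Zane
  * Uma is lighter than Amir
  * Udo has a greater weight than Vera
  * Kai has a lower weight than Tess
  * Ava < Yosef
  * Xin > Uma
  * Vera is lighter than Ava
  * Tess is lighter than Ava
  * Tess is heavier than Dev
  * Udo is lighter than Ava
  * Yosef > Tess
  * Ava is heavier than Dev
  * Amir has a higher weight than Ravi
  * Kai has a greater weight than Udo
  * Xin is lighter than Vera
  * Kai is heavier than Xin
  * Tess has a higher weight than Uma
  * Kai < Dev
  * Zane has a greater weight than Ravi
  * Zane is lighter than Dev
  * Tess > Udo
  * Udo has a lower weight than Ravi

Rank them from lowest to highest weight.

Uma < Xin < Vera < Udo < Ravi < Amir < Zane < Kai < Dev < Tess < Ava < Yosef

Nothing is placed below Uma, so it is least; from there Uma < Xin; Xin < Vera; Vera < Udo; Udo < Ravi; Ravi < Amir; Amir < Zane; Zane < Kai; Kai < Dev; Dev < Tess; Tess < Ava; Ava < Yosef, each given directly.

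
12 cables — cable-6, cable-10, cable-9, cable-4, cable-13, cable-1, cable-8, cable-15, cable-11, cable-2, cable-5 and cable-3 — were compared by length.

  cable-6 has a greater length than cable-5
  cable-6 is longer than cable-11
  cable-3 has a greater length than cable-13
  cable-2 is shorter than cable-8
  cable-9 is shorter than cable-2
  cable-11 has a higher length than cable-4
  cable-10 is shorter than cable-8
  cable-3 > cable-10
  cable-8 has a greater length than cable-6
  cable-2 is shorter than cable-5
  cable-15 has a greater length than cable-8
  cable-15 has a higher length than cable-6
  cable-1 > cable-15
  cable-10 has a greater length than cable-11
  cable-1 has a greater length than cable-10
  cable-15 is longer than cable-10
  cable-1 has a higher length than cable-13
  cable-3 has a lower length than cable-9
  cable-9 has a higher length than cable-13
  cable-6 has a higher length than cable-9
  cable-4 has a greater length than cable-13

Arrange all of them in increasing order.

cable-13 < cable-4 < cable-11 < cable-10 < cable-3 < cable-9 < cable-2 < cable-5 < cable-6 < cable-8 < cable-15 < cable-1

The consecutive links are each given: cable-13 < cable-4; cable-4 < cable-11; cable-11 < cable-10; cable-10 < cable-3; cable-3 < cable-9; cable-9 < cable-2; cable-2 < cable-5; cable-5 < cable-6; cable-6 < cable-8; cable-8 < cable-15; cable-15 < cable-1.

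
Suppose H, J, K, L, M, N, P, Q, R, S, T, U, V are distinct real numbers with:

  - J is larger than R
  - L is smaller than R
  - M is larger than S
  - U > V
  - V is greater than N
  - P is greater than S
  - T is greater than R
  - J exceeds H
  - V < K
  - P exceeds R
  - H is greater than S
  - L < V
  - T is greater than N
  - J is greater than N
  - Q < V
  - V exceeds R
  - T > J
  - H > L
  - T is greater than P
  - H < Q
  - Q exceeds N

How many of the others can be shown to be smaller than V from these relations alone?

6

From V the given relations immediately reach L, N, Q, R.
From those, H — 5 in total.
From those, S — 6 in total.
No other element is forced below V by the given relations, so the count is 6.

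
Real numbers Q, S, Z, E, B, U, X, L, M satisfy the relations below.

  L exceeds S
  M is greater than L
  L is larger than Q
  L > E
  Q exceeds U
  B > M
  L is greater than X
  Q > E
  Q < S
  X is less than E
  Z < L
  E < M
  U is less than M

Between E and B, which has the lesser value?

E

Following the relations from E: E < Q < S < L < M < B.
So E < B; E is the smaller of the two.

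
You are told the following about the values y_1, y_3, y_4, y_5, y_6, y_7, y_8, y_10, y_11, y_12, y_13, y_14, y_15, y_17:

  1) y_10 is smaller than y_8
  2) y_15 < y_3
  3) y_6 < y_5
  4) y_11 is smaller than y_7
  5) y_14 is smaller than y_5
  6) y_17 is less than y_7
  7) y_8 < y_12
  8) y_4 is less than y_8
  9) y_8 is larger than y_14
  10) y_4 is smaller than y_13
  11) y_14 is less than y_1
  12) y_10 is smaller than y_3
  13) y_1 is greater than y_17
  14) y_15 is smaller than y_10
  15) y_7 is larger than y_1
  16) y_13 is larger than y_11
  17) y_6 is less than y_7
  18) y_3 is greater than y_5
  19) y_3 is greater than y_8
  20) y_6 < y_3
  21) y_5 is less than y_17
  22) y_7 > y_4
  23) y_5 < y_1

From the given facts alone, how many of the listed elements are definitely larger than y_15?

4

Directly above y_15: y_10, y_3.
One step further: y_8 (3 so far).
One step further: y_12 (4 so far).
No other element is forced above y_15 by the given relations, so the count is 4.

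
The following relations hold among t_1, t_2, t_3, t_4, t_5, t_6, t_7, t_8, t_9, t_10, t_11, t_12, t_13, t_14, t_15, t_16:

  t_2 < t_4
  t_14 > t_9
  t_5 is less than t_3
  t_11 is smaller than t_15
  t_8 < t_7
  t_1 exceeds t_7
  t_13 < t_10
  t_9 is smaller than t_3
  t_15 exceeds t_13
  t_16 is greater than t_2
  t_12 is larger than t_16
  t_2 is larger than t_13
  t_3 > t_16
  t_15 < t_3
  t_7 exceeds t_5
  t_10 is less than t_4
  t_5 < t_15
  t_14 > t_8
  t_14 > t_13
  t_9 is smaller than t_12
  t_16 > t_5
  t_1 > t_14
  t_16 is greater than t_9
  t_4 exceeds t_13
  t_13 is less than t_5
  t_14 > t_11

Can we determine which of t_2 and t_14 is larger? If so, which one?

undetermined

Following every chain through t_2: above t_2 we get t_16, t_4, t_3, t_12; below t_2 we get t_13.
t_14 is not reached, and no chain runs the other way from t_14 to t_2.
So the given relations leave the order of t_2 and t_14 undetermined.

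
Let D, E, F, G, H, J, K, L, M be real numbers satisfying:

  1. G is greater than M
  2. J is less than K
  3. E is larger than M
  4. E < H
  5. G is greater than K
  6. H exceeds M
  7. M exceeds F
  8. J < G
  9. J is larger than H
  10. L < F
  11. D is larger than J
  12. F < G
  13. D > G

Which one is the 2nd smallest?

F

Chaining the given pairs: L < F < M < E < H < J < K < G < D.
Counting 2 from the smallest end gives F.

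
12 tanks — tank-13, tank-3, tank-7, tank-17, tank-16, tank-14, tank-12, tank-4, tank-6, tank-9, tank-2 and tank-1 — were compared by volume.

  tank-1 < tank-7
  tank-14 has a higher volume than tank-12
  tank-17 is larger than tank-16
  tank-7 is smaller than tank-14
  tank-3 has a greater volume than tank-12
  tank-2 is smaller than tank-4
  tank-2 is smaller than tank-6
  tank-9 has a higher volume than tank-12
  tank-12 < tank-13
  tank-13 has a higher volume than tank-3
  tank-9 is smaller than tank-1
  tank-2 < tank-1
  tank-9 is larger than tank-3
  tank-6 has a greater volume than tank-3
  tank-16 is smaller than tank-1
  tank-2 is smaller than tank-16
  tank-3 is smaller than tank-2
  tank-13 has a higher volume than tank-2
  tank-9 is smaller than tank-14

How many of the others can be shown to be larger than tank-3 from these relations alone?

10

From tank-3 the given relations immediately reach tank-2, tank-6, tank-9, tank-13.
From those, tank-4, tank-16, tank-1, tank-14 — 8 in total.
From those, tank-7, tank-17 — 10 in total.
No other element is forced above tank-3 by the given relations, so the count is 10.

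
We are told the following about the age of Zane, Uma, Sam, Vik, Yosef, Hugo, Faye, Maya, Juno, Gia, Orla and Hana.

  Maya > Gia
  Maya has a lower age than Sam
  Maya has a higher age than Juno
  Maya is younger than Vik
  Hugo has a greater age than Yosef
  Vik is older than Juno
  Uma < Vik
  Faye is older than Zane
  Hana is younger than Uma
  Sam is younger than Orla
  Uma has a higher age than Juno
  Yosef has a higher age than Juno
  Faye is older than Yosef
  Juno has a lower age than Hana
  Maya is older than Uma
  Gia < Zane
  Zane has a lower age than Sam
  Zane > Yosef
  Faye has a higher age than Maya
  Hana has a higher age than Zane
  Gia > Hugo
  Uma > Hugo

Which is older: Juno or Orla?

Orla

Juno < Yosef and Yosef < Hugo give Juno < Hugo.
With Hugo < Gia: Juno < Yosef < Hugo < Gia.
Then Gia < Zane extends the chain to Zane.
Then Zane < Hana extends the chain to Hana.
With Hana < Uma: Juno < Yosef < Hugo < Gia < Zane < Hana < Uma.
Then Uma < Maya extends the chain to Maya.
With Maya < Sam: Juno < Yosef < Hugo < Gia < Zane < Hana < Uma < Maya < Sam.
With Sam < Orla: Juno < Yosef < Hugo < Gia < Zane < Hana < Uma < Maya < Sam < Orla.
So Juno < Orla; Orla is the older of the two.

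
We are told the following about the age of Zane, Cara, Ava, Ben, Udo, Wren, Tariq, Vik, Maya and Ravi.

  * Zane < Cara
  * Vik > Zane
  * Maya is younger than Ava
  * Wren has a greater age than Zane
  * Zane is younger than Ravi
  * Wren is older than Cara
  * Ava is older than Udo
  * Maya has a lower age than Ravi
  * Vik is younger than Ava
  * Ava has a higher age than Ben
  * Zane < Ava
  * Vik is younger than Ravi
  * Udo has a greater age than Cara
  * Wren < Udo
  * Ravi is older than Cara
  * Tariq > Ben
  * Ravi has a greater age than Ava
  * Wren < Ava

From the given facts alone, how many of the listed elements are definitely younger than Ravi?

The elements the relations force below Ravi are Zane, Vik, Cara, Wren, Udo, Maya, Ben, Ava — no chain reaches any other.
That is 8.

8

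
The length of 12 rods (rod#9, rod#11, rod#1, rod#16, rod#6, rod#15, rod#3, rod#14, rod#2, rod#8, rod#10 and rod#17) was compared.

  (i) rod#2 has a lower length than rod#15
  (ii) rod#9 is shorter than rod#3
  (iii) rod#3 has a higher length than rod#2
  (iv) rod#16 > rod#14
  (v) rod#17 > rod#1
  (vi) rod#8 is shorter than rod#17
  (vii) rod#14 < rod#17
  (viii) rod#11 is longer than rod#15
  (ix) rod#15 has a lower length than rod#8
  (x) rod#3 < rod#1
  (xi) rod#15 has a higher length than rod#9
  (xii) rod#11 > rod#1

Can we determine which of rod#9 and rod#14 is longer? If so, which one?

Following every chain through rod#9: above rod#9 we get rod#3, rod#15, rod#8, rod#1, rod#11, rod#17.
rod#14 is not reached, and no chain runs the other way from rod#14 to rod#9.
So the given relations leave the order of rod#9 and rod#14 undetermined.

undetermined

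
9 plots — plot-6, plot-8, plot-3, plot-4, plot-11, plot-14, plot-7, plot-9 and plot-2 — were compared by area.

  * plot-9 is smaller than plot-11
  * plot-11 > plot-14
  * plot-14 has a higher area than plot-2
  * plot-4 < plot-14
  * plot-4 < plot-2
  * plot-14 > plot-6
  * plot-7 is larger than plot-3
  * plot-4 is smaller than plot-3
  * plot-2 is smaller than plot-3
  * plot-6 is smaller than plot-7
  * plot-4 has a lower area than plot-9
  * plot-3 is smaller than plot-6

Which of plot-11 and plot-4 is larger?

plot-4 < plot-2 < plot-3 < plot-6 < plot-14 < plot-11, by transitivity through plot-2, plot-3, plot-6, plot-14.
So plot-4 < plot-11; plot-11 is the larger of the two.

plot-11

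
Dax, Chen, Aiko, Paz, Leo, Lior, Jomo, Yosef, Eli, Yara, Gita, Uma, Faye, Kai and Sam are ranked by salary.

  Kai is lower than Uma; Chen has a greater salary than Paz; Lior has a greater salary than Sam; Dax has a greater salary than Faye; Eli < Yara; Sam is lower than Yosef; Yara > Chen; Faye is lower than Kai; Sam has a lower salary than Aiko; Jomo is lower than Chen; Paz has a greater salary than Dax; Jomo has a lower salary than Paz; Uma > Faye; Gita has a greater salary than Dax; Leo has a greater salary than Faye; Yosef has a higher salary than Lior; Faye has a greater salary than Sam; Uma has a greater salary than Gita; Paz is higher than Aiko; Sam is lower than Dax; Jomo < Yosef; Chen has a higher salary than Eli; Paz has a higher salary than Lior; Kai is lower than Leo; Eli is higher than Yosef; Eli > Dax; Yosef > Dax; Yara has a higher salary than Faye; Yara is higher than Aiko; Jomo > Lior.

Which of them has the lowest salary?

Chaining upward from Sam: directly above it, Faye, Dax, Lior, Yosef, Aiko; then Jomo, Kai, Leo, Paz, Gita, Eli, Uma, Yara; then Chen.
That covers every other element, and nothing is given below Sam, so Sam is the lowest salary.

Sam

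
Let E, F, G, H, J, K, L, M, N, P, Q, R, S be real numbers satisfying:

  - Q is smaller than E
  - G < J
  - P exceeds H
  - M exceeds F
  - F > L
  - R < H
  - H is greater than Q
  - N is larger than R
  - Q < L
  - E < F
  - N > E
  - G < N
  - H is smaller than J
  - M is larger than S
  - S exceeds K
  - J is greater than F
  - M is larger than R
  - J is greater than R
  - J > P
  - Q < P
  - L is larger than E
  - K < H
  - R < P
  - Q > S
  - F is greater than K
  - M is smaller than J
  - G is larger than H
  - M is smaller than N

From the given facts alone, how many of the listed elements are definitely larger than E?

5

From E the given relations immediately reach L, F, N.
From those, M, J — 5 in total.
No other element is forced above E by the given relations, so the count is 5.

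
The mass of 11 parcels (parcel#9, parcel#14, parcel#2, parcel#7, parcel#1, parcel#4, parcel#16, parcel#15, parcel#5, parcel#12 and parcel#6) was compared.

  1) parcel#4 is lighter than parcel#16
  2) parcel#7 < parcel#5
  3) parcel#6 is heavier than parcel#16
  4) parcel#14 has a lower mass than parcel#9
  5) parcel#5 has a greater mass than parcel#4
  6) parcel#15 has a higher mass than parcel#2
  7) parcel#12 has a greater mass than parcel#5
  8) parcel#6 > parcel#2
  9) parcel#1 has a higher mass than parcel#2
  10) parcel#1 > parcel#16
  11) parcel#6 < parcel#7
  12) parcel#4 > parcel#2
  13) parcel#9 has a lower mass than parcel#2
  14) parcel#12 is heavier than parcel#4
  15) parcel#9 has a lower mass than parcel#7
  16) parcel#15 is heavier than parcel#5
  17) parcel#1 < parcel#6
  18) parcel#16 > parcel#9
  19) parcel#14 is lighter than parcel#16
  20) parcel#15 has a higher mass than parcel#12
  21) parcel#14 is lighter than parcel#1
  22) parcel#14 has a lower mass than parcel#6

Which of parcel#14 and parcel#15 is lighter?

parcel#14 < parcel#9 < parcel#2 < parcel#4 < parcel#16 < parcel#1 < parcel#6 < parcel#7 < parcel#5 < parcel#12 < parcel#15, by transitivity through parcel#9, parcel#2, parcel#4, parcel#16, parcel#1, parcel#6, parcel#7, parcel#5, parcel#12.
So parcel#14 < parcel#15; parcel#14 is the lighter of the two.

parcel#14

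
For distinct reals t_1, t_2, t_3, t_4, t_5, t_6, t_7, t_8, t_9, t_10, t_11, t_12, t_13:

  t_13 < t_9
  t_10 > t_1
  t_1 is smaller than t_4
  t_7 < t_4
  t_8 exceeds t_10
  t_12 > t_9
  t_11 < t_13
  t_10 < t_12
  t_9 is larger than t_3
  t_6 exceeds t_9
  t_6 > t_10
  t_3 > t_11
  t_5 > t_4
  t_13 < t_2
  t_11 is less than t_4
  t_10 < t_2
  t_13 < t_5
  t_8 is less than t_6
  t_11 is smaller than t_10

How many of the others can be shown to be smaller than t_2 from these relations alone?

Directly below t_2: t_10, t_13.
One step further: t_1, t_11 (4 so far).
Nothing else is reachable below t_2; 4 in all.

4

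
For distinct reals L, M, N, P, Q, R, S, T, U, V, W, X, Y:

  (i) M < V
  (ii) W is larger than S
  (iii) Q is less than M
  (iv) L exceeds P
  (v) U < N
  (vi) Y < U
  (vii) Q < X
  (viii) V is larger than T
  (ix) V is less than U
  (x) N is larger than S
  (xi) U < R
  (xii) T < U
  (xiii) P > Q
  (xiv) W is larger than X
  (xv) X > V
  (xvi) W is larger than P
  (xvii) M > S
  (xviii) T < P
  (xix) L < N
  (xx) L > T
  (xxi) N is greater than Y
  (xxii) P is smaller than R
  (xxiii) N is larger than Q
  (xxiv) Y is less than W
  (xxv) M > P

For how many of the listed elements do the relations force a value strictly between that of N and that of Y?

Chaining upward from Y reaches: W, U, R.
Chaining downward from N reaches: T, Q, S, P, L, M, V, U.
Strictly between Y and N are those in both lists: U — 1 element.

1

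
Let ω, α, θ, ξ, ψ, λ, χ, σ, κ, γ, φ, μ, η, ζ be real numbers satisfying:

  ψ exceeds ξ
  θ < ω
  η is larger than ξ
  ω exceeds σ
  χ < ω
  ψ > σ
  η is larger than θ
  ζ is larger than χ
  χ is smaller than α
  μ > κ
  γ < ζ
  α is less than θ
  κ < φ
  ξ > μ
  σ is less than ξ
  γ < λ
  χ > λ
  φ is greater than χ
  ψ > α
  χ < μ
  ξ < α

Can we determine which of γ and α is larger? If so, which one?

α

γ < λ and λ < χ give γ < χ.
Then χ < μ extends the chain to μ.
Then μ < ξ extends the chain to ξ.
With ξ < α: γ < λ < χ < μ < ξ < α.
So α is larger.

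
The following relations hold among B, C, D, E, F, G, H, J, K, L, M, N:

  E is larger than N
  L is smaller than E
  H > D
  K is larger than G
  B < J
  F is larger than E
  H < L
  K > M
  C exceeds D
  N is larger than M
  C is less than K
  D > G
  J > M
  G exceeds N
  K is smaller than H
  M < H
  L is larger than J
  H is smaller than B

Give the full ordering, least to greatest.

Each adjacent pair is fixed by a given relation: M < N; N < G; G < D; D < C; C < K; K < H; H < B; B < J; J < L; L < E; E < F. Chaining them end to end gives the full order.

M < N < G < D < C < K < H < B < J < L < E < F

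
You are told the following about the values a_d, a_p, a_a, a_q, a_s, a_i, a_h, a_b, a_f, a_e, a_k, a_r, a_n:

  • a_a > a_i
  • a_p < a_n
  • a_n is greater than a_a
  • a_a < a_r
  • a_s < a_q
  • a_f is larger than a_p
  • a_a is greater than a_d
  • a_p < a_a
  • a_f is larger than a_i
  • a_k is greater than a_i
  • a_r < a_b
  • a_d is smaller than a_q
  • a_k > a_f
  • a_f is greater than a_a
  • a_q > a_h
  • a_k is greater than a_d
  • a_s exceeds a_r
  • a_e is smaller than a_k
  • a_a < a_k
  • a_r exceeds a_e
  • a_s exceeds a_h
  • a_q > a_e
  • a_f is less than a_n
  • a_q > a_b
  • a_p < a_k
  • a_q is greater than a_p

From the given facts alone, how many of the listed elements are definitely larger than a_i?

8

Directly above a_i: a_a, a_f, a_k.
One step further: a_r, a_n (5 so far).
One step further: a_s, a_b (7 so far).
One step further: a_q (8 so far).
Nothing else is reachable above a_i; 8 in all.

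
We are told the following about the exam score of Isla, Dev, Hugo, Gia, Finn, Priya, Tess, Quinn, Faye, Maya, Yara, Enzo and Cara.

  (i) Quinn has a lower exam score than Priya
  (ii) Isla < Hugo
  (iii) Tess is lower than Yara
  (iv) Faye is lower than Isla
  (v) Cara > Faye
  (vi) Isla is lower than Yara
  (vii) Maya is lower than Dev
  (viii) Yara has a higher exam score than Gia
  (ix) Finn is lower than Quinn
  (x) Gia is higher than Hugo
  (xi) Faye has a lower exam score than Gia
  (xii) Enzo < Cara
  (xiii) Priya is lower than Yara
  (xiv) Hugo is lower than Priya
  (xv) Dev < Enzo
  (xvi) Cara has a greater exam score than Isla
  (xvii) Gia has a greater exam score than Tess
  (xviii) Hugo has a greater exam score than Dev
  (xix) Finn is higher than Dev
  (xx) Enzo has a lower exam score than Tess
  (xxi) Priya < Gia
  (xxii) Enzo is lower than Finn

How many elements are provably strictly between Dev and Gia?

The relations place Dev below Gia. An element lies strictly between them when it is forced above Dev and also forced below Gia.
Above Dev: {Enzo, Finn, Cara, Tess, Hugo, Quinn, Priya, Yara}. Below Gia: {Faye, Maya, Isla, Enzo, Finn, Tess, Hugo, Quinn, Priya}.
Intersection: {Enzo, Finn, Tess, Hugo, Quinn, Priya} — 6.

6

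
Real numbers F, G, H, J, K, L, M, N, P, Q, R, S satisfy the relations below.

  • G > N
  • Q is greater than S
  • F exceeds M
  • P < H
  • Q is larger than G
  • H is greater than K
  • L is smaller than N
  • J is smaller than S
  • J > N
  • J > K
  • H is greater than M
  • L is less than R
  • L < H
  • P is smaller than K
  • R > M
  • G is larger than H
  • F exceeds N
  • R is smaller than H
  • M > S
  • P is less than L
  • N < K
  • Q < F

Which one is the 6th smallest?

The consecutive relations fix a unique order: P < L < N < K < J < S < M < R < H < G < Q < F.
Counting 6 from the smallest end gives S.

S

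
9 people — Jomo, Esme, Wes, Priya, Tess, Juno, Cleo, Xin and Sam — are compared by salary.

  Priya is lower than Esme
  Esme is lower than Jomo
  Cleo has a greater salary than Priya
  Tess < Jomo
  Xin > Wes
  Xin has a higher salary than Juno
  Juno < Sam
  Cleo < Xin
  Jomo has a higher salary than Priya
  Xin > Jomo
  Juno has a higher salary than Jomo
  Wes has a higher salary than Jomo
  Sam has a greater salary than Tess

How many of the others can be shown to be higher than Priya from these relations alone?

The elements the relations force above Priya are Esme, Jomo, Juno, Sam, Wes, Cleo, Xin — no chain reaches any other.
That is 7.

7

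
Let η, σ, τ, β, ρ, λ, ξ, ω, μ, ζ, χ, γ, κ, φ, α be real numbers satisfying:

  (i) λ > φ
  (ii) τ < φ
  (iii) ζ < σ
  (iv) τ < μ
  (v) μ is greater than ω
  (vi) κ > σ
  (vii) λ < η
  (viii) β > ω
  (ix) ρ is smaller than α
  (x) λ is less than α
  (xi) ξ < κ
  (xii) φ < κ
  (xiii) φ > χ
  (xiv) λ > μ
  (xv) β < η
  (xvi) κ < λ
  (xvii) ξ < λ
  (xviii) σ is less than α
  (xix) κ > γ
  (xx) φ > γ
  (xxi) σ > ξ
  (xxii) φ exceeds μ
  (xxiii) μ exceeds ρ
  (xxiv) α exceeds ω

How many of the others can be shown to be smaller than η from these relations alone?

From η the given relations immediately reach β, λ.
From those, ξ, ω, μ, φ, κ — 7 in total.
From those, χ, σ, γ, τ, ρ — 12 in total.
From those, ζ — 13 in total.
No other element is forced below η by the given relations, so the count is 13.

13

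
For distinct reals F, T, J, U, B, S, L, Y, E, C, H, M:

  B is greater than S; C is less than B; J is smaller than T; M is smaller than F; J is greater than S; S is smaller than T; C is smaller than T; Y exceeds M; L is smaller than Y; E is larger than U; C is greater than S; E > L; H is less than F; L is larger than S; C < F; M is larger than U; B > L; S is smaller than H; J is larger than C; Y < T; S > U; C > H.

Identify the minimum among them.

M is not least since U < M; S is not least since U < S; L is not least since S < L; H is not least since S < H; C is not least since S < C; Y is not least since M < Y; J is not least since C < J; B is not least since S < B; F is not least since H < F; E is not least since L < E; T is not least since S < T.
Only U has nothing below it, so U is the minimum.

U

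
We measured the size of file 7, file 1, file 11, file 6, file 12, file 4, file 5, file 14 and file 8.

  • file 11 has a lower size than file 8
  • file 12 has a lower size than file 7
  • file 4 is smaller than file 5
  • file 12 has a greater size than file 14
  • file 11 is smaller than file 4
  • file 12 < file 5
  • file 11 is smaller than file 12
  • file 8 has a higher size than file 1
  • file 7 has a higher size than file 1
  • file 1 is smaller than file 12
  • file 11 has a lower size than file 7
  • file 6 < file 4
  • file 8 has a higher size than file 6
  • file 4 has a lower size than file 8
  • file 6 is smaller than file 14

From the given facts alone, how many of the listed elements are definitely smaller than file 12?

The elements the relations force below file 12 are file 1, file 11, file 6, file 14 — no chain reaches any other.
That is 4.

4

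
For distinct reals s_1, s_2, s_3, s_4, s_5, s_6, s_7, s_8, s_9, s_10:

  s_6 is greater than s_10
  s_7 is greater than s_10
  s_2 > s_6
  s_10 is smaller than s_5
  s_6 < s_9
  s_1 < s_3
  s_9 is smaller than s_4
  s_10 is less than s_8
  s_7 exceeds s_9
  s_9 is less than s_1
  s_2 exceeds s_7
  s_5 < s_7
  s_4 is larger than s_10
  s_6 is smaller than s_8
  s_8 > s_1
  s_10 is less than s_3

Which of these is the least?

Chaining upward from s_10: directly above it, s_6, s_4, s_5, s_7, s_3, s_8; then s_9, s_2; then s_1.
That covers every other element, and nothing is given below s_10, so s_10 is the least.

s_10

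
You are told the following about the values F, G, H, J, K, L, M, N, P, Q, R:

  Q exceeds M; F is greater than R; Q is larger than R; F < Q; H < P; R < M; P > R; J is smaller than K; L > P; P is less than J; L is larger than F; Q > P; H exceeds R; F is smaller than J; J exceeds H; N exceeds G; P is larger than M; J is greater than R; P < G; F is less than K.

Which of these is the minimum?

H is not least since R < H; M is not least since R < M; P is not least since H < P; F is not least since R < F; Q is not least since R < Q; G is not least since P < G; L is not least since P < L; J is not least since R < J; K is not least since F < K; N is not least since G < N.
Only R has nothing below it, so R is the minimum.

R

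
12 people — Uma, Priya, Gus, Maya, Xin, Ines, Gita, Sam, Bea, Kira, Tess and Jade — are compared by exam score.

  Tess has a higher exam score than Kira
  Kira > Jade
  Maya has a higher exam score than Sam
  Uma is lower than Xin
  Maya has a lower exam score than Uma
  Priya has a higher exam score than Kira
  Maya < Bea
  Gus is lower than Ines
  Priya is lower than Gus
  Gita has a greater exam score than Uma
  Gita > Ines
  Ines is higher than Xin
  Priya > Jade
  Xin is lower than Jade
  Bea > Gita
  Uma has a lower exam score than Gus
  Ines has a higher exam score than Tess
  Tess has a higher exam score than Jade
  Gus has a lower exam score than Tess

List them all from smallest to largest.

The consecutive links are each given: Sam < Maya; Maya < Uma; Uma < Xin; Xin < Jade; Jade < Kira; Kira < Priya; Priya < Gus; Gus < Tess; Tess < Ines; Ines < Gita; Gita < Bea.

Sam < Maya < Uma < Xin < Jade < Kira < Priya < Gus < Tess < Ines < Gita < Bea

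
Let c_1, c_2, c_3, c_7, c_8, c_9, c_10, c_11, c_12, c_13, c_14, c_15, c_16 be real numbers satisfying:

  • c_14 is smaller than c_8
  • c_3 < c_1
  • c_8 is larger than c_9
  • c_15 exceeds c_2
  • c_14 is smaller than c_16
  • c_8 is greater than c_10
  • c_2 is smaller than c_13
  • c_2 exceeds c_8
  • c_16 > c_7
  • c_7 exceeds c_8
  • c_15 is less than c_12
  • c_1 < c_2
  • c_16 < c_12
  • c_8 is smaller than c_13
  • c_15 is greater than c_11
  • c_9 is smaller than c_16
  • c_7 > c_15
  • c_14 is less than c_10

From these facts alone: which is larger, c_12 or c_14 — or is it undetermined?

c_12

The relevant relations are c_14 < c_10; c_10 < c_8; c_8 < c_2; c_2 < c_15; c_15 < c_7; c_7 < c_16; c_16 < c_12.
Together: c_14 < c_10 < c_8 < c_2 < c_15 < c_7 < c_16 < c_12.
So c_12 is larger.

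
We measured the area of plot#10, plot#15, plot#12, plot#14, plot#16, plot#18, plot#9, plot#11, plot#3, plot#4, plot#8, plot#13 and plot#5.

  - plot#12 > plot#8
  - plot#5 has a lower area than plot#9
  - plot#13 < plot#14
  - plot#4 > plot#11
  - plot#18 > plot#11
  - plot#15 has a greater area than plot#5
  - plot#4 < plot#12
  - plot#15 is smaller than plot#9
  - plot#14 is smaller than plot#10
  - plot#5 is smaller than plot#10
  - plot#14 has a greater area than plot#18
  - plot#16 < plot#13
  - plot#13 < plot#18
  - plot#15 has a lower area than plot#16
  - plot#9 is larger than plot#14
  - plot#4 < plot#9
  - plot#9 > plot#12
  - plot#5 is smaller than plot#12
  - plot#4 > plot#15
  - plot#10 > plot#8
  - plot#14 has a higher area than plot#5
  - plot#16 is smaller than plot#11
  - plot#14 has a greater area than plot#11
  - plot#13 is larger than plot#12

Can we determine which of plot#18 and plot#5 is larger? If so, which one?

plot#5 < plot#15 < plot#16 < plot#11 < plot#4 < plot#12 < plot#13 < plot#18, by transitivity through plot#15, plot#16, plot#11, plot#4, plot#12, plot#13.
So plot#18 is larger.

plot#18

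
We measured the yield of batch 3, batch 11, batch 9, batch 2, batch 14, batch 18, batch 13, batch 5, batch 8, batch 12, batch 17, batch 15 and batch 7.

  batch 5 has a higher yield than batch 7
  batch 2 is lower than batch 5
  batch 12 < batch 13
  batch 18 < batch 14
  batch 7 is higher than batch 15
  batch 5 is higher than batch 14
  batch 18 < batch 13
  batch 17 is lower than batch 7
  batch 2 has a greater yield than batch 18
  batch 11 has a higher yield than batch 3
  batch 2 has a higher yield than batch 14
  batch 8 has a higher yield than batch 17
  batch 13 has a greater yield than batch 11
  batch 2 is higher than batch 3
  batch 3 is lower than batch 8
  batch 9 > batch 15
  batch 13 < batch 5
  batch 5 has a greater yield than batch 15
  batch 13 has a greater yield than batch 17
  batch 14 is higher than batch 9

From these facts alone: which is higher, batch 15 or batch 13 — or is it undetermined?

Following every chain through batch 15: above batch 15 we get batch 9, batch 14, batch 7, batch 2, batch 5.
batch 13 is not reached, and no chain runs the other way from batch 13 to batch 15.
So the given relations leave the order of batch 15 and batch 13 undetermined.

undetermined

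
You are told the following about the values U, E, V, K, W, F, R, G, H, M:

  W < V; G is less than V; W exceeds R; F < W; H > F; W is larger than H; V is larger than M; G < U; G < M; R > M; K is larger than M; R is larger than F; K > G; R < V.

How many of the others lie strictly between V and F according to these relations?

Chaining upward from F reaches: R, H, W.
Chaining downward from V reaches: G, M, R, H, W.
Strictly between F and V are those in both lists: R, H, W — 3 elements.

3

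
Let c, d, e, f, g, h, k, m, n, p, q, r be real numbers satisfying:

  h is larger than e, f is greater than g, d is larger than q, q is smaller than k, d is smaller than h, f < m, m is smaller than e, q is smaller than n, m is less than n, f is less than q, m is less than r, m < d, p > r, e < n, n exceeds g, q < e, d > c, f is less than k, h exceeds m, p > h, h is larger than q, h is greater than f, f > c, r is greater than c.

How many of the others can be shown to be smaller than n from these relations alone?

Directly below n: g, q, m, e.
One step further: f (5 so far).
One step further: c (6 so far).
Nothing else is reachable below n; 6 in all.

6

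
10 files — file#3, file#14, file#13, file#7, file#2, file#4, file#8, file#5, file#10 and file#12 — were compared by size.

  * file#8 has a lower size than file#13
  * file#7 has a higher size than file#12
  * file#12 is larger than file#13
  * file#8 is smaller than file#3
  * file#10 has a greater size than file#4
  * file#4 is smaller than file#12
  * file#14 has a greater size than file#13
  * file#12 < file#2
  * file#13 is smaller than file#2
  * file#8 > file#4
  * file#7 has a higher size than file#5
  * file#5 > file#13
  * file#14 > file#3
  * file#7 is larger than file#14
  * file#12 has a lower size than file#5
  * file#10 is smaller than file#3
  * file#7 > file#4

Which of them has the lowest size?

file#10 is not least since file#4 < file#10; file#8 is not least since file#4 < file#8; file#13 is not least since file#8 < file#13; file#12 is not least since file#4 < file#12; file#3 is not least since file#10 < file#3; file#14 is not least since file#3 < file#14; file#5 is not least since file#13 < file#5; file#2 is not least since file#13 < file#2; file#7 is not least since file#12 < file#7.
Only file#4 has nothing below it, so file#4 is the lowest size.

file#4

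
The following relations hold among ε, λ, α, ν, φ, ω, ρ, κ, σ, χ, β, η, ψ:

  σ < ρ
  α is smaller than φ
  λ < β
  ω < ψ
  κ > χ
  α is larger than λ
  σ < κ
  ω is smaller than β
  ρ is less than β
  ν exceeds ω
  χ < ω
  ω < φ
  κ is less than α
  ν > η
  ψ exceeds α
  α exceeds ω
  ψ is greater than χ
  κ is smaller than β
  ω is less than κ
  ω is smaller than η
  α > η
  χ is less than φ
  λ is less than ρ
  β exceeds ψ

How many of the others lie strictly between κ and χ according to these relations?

Chaining upward from χ reaches: ω, η, α, ψ, φ, ν, β.
Chaining downward from κ reaches: σ, ω.
Strictly between χ and κ are those in both lists: ω — 1 element.

1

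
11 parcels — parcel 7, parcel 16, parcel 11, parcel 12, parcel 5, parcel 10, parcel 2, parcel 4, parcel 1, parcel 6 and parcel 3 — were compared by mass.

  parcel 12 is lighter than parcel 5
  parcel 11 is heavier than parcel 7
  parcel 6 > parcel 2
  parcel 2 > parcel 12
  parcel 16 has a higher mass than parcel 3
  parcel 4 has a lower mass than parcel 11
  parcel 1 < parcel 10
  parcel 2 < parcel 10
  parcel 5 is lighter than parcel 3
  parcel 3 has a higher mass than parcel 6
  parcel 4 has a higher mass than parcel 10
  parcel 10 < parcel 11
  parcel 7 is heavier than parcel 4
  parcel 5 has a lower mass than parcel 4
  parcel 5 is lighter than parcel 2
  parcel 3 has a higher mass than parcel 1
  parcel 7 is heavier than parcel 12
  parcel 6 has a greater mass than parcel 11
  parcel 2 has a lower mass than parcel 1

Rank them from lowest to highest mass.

parcel 12 < parcel 5 < parcel 2 < parcel 1 < parcel 10 < parcel 4 < parcel 7 < parcel 11 < parcel 6 < parcel 3 < parcel 16

Each adjacent pair is fixed by a given relation: parcel 12 < parcel 5; parcel 5 < parcel 2; parcel 2 < parcel 1; parcel 1 < parcel 10; parcel 10 < parcel 4; parcel 4 < parcel 7; parcel 7 < parcel 11; parcel 11 < parcel 6; parcel 6 < parcel 3; parcel 3 < parcel 16. Chaining them end to end gives the full order.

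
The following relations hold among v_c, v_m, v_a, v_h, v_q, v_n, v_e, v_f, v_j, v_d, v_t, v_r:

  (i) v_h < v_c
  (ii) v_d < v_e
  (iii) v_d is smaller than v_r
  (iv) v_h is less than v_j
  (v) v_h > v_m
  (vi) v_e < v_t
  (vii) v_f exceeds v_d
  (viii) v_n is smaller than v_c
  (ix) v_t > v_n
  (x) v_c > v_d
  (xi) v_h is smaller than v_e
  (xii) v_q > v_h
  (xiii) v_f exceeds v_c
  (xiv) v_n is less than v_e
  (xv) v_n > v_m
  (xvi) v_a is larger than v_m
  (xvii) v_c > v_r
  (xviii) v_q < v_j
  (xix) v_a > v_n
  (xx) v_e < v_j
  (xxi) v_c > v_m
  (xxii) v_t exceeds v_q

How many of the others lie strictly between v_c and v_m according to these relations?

2

The relations place v_m below v_c. An element lies strictly between them when it is forced above v_m and also forced below v_c.
Above v_m: {v_n, v_h, v_q, v_e, v_a, v_j, v_f, v_t}. Below v_c: {v_n, v_d, v_h, v_r}.
Intersection: {v_n, v_h} — 2.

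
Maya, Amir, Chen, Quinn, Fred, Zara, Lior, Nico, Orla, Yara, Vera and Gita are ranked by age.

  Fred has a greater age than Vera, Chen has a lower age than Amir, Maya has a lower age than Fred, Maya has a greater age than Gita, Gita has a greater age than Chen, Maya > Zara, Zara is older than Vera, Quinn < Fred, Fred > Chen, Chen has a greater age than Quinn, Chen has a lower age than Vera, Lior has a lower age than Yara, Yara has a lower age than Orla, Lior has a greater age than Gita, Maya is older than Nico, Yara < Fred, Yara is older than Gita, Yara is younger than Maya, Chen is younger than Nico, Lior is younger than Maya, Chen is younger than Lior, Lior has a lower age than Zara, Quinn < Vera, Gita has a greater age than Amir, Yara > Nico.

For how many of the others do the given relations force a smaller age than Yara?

6

Directly below Yara: Gita, Lior, Nico.
One step further: Chen, Amir (5 so far).
One step further: Quinn (6 so far).
Nothing else is reachable below Yara; 6 in all.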